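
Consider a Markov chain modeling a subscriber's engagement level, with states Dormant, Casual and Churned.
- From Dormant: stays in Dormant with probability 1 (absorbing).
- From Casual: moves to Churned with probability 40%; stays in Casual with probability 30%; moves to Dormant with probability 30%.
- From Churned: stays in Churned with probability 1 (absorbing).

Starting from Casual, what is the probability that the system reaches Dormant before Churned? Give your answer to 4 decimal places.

0.4286

Let h(s) be the probability of absorption at Dormant starting from transient state s. Then h(Dormant) = 1 and h(Churned) = 0. By first-step analysis:
h(Casual) = 0.3·1 + 0.3·h(Casual) + 0.4·0
Solving: h(Casual) = 0.4286.
Starting from Casual, the probability is 0.4286.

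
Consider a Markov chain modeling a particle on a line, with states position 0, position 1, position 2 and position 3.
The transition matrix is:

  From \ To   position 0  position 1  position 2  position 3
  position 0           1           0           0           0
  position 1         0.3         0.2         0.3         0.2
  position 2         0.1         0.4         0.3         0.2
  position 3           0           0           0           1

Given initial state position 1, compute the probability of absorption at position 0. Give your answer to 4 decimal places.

0.5455

Let h(s) be the probability of absorption at position 0 starting from transient state s. Then h(position 0) = 1 and h(position 3) = 0. By first-step analysis:
h(position 1) = 0.3·1 + 0.2·h(position 1) + 0.3·h(position 2) + 0.2·0
h(position 2) = 0.1·1 + 0.4·h(position 1) + 0.3·h(position 2) + 0.2·0
Solving: h(position 1) = 0.5455, h(position 2) = 0.4545.
Starting from position 1, the probability is 0.5455.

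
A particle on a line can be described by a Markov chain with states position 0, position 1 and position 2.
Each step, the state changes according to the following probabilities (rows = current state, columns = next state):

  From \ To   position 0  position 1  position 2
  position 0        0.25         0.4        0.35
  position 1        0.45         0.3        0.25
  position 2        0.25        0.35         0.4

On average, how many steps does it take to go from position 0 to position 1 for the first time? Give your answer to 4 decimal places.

Let t(s) be the expected number of steps to first reach position 1 from state s, with t(position 1) = 0. Conditioning on the first step:
t(position 0) = 1 + 0.25·t(position 0) + 0.35·t(position 2)
t(position 2) = 1 + 0.25·t(position 0) + 0.4·t(position 2)
Solving: t(position 0) = 2.6207, t(position 2) = 2.7586.
Expected steps from position 0 to position 1: 2.6207.

2.6207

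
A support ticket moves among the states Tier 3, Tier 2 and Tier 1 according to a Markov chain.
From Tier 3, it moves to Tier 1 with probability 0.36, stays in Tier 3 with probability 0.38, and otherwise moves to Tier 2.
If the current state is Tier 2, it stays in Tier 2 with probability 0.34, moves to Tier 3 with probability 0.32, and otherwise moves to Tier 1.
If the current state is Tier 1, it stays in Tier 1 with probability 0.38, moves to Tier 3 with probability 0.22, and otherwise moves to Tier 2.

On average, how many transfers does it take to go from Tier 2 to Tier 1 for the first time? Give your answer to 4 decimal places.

Let t(s) be the expected number of transfers to first reach Tier 1 from state s, with t(Tier 1) = 0. Conditioning on the first transfer:
t(Tier 3) = 1 + 0.38·t(Tier 3) + 0.26·t(Tier 2)
t(Tier 2) = 1 + 0.32·t(Tier 3) + 0.34·t(Tier 2)
Solving: t(Tier 3) = 2.8221, t(Tier 2) = 2.8834.
Expected transfers from Tier 2 to Tier 1: 2.8834.

2.8834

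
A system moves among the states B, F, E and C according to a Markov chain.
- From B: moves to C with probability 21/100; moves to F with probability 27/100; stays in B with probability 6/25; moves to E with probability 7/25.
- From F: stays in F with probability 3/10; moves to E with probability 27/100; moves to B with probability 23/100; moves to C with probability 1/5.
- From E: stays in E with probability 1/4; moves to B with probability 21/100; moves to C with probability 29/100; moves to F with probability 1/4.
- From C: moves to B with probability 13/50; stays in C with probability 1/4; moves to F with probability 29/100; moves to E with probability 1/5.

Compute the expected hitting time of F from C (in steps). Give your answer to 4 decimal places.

3.6247

Let t(s) be the expected number of steps to first reach F from state s, with t(F) = 0. Conditioning on the first step:
t(B) = 1 + 0.24·t(B) + 0.28·t(E) + 0.21·t(C)
t(E) = 1 + 0.21·t(B) + 0.25·t(E) + 0.29·t(C)
t(C) = 1 + 0.26·t(B) + 0.2·t(E) + 0.25·t(C)
Solving: t(B) = 3.7074, t(E) = 3.7729, t(C) = 3.6247.
Expected steps from C to F: 3.6247.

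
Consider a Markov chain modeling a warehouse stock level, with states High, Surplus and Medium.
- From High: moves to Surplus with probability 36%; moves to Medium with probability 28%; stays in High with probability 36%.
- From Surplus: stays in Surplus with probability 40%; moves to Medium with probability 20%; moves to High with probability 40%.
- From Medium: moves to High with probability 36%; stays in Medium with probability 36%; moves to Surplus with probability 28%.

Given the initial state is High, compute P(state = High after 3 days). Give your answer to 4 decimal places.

0.3741

Propagate the distribution vector 3 days from High.
After 0 days: (1.0000, 0.0000, 0.0000)
After 1 day: (0.3600, 0.3600, 0.2800)
After 2 days: (0.3744, 0.3520, 0.2736)
After 3 days: (0.3741, 0.3522, 0.2737)
P(in High after 3 days) = 0.3741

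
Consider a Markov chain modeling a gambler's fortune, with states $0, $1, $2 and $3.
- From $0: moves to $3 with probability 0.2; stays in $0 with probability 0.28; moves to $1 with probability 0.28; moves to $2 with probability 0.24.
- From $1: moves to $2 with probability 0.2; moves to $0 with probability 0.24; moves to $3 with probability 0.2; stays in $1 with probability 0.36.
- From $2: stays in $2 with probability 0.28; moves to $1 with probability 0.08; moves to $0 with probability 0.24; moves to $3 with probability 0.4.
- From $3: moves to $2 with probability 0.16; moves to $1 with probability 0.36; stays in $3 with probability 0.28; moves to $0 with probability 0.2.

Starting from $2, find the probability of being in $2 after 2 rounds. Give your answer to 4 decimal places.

Propagate the distribution vector 2 rounds from $2.
After 0 rounds: (0.0000, 0.0000, 1.0000, 0.0000)
After 1 round: (0.2400, 0.0800, 0.2800, 0.4000)
After 2 rounds: (0.2336, 0.2624, 0.2160, 0.2880)
P(in $2 after 2 rounds) = 0.2160

0.2160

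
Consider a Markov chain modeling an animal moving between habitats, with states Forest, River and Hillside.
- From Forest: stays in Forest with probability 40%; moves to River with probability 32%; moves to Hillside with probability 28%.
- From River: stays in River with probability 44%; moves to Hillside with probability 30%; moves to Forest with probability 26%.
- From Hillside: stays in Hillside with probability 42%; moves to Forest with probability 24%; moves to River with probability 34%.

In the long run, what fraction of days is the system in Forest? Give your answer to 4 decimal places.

Let the stationary distribution be π with π = πP and π_1 + π_2 + π_3 = 1.
π_1 = 0.4·π_1 + 0.26·π_2 + 0.24·π_3
π_2 = 0.32·π_1 + 0.44·π_2 + 0.34·π_3
Solving with the normalization constraint gives π = (0.2946, 0.3712, 0.3342).
So the stationary probability of Forest is 0.2946.

0.2946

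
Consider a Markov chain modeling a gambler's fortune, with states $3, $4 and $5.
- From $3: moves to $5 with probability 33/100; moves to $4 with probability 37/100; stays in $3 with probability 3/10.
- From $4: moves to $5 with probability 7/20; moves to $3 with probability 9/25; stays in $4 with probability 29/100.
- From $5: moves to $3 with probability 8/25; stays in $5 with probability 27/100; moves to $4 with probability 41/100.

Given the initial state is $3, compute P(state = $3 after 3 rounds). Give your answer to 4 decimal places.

Propagate the distribution vector 3 rounds from $3.
After 0 rounds: (1.0000, 0.0000, 0.0000)
After 1 round: (0.3000, 0.3700, 0.3300)
After 2 rounds: (0.3288, 0.3536, 0.3176)
After 3 rounds: (0.3276, 0.3544, 0.3180)
P(in $3 after 3 rounds) = 0.3276

0.3276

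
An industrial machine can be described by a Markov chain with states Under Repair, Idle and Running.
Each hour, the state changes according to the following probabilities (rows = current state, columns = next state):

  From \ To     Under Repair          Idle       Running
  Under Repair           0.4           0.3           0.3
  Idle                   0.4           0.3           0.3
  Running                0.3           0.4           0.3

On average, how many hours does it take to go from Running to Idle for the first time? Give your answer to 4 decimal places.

Let t(s) be the expected number of hours to first reach Idle from state s, with t(Idle) = 0. Conditioning on the first hour:
t(Under Repair) = 1 + 0.4·t(Under Repair) + 0.3·t(Running)
t(Running) = 1 + 0.3·t(Under Repair) + 0.3·t(Running)
Solving: t(Under Repair) = 3.0303, t(Running) = 2.7273.
Expected hours from Running to Idle: 2.7273.

2.7273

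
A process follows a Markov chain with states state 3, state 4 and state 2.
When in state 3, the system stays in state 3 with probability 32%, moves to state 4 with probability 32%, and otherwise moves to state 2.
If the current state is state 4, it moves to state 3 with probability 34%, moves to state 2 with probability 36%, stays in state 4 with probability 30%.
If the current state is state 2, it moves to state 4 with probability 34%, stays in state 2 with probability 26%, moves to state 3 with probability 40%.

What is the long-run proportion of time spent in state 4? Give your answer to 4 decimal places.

0.3201

Let the stationary distribution be π with π = πP and π_1 + π_2 + π_3 = 1.
π_1 = 0.32·π_1 + 0.34·π_2 + 0.4·π_3
π_2 = 0.32·π_1 + 0.3·π_2 + 0.34·π_3
Solving with the normalization constraint gives π = (0.3526, 0.3201, 0.3273).
So the stationary probability of state 4 is 0.3201.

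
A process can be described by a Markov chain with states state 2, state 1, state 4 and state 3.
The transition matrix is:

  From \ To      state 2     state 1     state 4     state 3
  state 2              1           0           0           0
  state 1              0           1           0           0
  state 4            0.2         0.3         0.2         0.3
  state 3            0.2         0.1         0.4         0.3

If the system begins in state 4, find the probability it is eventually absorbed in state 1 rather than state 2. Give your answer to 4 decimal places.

0.5455

Let h(s) be the probability of absorption at state 1 starting from transient state s. Then h(state 1) = 1 and h(state 2) = 0. By first-step analysis:
h(state 4) = 0.2·0 + 0.3·1 + 0.2·h(state 4) + 0.3·h(state 3)
h(state 3) = 0.2·0 + 0.1·1 + 0.4·h(state 4) + 0.3·h(state 3)
Solving: h(state 4) = 0.5455, h(state 3) = 0.4545.
Starting from state 4, the probability is 0.5455.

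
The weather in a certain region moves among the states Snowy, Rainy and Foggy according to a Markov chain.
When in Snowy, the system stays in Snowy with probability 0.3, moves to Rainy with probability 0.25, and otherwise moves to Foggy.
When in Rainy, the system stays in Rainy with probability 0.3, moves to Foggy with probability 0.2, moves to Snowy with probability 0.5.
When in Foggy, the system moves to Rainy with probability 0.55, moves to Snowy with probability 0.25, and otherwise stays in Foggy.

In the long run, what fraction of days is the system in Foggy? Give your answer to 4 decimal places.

0.2891

Let the stationary distribution be π with π = πP and π_1 + π_2 + π_3 = 1.
π_1 = 0.3·π_1 + 0.5·π_2 + 0.25·π_3
π_2 = 0.25·π_1 + 0.3·π_2 + 0.55·π_3
Solving with the normalization constraint gives π = (0.3564, 0.3545, 0.2891).
So the stationary probability of Foggy is 0.2891.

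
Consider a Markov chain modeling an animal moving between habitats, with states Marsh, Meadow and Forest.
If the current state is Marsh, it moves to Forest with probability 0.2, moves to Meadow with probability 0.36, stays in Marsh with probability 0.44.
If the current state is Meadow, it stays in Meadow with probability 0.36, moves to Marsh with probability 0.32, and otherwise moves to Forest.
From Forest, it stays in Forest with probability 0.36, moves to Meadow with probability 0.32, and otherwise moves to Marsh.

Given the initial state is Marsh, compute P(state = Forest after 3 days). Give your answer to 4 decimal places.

0.2863

Propagate the distribution vector 3 days from Marsh.
After 0 days: (1.0000, 0.0000, 0.0000)
After 1 day: (0.4400, 0.3600, 0.2000)
After 2 days: (0.3728, 0.3520, 0.2752)
After 3 days: (0.3647, 0.3490, 0.2863)
P(in Forest after 3 days) = 0.2863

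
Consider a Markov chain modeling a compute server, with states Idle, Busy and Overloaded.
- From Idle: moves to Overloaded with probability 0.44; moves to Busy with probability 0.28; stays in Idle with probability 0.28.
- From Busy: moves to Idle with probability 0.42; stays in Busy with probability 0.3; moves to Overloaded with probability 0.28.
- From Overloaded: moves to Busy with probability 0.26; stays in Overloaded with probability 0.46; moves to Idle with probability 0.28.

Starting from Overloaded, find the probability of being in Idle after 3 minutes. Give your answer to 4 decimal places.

Propagate the distribution vector 3 minutes from Overloaded.
After 0 minutes: (0.0000, 0.0000, 1.0000)
After 1 minute: (0.2800, 0.2600, 0.4600)
After 2 minutes: (0.3164, 0.2760, 0.4076)
After 3 minutes: (0.3186, 0.2774, 0.4040)
P(in Idle after 3 minutes) = 0.3186

0.3186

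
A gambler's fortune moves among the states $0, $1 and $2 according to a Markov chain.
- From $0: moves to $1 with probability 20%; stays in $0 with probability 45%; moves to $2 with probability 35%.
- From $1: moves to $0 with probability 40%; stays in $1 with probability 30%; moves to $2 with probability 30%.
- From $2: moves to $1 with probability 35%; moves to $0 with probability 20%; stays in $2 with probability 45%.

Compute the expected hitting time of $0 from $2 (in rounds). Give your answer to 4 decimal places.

Let t(s) be the expected number of rounds to first reach $0 from state s, with t($0) = 0. Conditioning on the first round:
t($1) = 1 + 0.3·t($1) + 0.3·t($2)
t($2) = 1 + 0.35·t($1) + 0.45·t($2)
Solving: t($1) = 3.0357, t($2) = 3.7500.
Expected rounds from $2 to $0: 3.7500.

3.7500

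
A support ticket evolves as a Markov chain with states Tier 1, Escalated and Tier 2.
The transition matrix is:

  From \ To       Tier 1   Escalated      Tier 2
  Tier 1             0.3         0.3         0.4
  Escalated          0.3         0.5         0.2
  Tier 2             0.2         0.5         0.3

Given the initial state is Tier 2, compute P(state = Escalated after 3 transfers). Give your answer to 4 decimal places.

Propagate the distribution vector 3 transfers from Tier 2.
After 0 transfers: (0.0000, 0.0000, 1.0000)
After 1 transfer: (0.2000, 0.5000, 0.3000)
After 2 transfers: (0.2700, 0.4600, 0.2700)
After 3 transfers: (0.2730, 0.4460, 0.2810)
P(in Escalated after 3 transfers) = 0.4460

0.4460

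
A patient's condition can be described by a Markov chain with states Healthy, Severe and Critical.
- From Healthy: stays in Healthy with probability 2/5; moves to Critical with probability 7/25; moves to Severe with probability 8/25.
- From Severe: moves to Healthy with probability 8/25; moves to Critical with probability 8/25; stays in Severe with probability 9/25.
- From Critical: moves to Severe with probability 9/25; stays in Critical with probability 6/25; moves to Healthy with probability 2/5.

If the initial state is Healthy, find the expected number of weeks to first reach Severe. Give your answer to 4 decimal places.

3.0233

Let t(s) be the expected number of weeks to first reach Severe from state s, with t(Severe) = 0. Conditioning on the first week:
t(Healthy) = 1 + 0.4·t(Healthy) + 0.28·t(Critical)
t(Critical) = 1 + 0.4·t(Healthy) + 0.24·t(Critical)
Solving: t(Healthy) = 3.0233, t(Critical) = 2.9070.
Expected weeks from Healthy to Severe: 3.0233.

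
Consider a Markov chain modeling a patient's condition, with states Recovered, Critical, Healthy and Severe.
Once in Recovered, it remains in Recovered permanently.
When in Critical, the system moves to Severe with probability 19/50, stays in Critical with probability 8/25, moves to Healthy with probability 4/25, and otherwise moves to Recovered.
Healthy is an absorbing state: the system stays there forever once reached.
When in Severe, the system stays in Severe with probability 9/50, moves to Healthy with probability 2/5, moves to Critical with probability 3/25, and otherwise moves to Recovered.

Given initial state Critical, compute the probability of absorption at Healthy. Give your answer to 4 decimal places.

Let h(s) be the probability of absorption at Healthy starting from transient state s. Then h(Healthy) = 1 and h(Recovered) = 0. By first-step analysis:
h(Critical) = 0.14·0 + 0.32·h(Critical) + 0.16·1 + 0.38·h(Severe)
h(Severe) = 0.3·0 + 0.12·h(Critical) + 0.4·1 + 0.18·h(Severe)
Solving: h(Critical) = 0.5531, h(Severe) = 0.5688.
Starting from Critical, the probability is 0.5531.

0.5531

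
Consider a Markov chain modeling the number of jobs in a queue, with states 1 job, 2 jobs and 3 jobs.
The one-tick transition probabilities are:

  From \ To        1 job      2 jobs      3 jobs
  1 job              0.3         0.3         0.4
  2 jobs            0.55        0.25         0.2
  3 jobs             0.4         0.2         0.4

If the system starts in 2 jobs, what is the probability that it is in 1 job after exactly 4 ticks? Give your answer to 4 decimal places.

0.3976

Propagate the distribution vector 4 ticks from 2 jobs.
After 0 ticks: (0.0000, 1.0000, 0.0000)
After 1 tick: (0.5500, 0.2500, 0.2000)
After 2 ticks: (0.3825, 0.2675, 0.3500)
After 3 ticks: (0.4019, 0.2516, 0.3465)
After 4 ticks: (0.3976, 0.2528, 0.3497)
P(in 1 job after 4 ticks) = 0.3976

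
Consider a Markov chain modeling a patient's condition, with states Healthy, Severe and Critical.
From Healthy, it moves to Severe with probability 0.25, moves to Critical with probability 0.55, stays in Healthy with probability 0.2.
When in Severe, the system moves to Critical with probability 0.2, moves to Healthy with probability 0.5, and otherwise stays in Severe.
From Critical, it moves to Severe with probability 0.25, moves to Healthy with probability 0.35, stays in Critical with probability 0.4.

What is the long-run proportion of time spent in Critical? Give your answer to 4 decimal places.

Let the stationary distribution be π with π = πP and π_1 + π_2 + π_3 = 1.
π_1 = 0.2·π_1 + 0.5·π_2 + 0.35·π_3
π_2 = 0.25·π_1 + 0.3·π_2 + 0.25·π_3
Solving with the normalization constraint gives π = (0.3387, 0.2632, 0.3982).
So the stationary probability of Critical is 0.3982.

0.3982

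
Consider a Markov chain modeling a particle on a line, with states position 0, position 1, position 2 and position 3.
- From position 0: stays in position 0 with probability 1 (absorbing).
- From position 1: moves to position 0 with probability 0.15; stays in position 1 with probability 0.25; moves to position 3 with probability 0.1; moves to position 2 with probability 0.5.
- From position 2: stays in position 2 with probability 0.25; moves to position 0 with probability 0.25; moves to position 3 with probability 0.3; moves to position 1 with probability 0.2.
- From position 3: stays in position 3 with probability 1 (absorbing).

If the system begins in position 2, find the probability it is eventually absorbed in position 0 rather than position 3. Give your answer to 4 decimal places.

0.4703

Let h(s) be the probability of absorption at position 0 starting from transient state s. Then h(position 0) = 1 and h(position 3) = 0. By first-step analysis:
h(position 1) = 0.15·1 + 0.25·h(position 1) + 0.5·h(position 2) + 0.1·0
h(position 2) = 0.25·1 + 0.2·h(position 1) + 0.25·h(position 2) + 0.3·0
Solving: h(position 1) = 0.5135, h(position 2) = 0.4703.
Starting from position 2, the probability is 0.4703.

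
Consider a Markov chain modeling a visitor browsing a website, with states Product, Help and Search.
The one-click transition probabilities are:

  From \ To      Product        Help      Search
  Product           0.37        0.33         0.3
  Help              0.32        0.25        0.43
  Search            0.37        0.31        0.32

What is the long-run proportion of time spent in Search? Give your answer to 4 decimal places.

0.3458

Let the stationary distribution be π with π = πP and π_1 + π_2 + π_3 = 1.
π_1 = 0.37·π_1 + 0.32·π_2 + 0.37·π_3
π_2 = 0.33·π_1 + 0.25·π_2 + 0.31·π_3
Solving with the normalization constraint gives π = (0.3550, 0.2992, 0.3458).
So the stationary probability of Search is 0.3458.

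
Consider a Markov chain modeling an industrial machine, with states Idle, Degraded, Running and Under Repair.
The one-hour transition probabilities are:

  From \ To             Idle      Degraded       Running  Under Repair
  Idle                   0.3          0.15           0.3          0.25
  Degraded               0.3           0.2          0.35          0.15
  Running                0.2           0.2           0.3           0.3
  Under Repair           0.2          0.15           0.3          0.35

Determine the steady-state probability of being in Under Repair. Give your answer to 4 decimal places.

Let the stationary distribution be π with π = πP and π_1 + π_2 + π_3 + π_4 = 1.
π_1 = 0.3·π_1 + 0.3·π_2 + 0.2·π_3 + 0.2·π_4
π_2 = 0.15·π_1 + 0.2·π_2 + 0.2·π_3 + 0.15·π_4
π_3 = 0.3·π_1 + 0.35·π_2 + 0.3·π_3 + 0.3·π_4
Solving with the normalization constraint gives π = (0.2416, 0.1741, 0.3087, 0.2756).
So the stationary probability of Under Repair is 0.2756.

0.2756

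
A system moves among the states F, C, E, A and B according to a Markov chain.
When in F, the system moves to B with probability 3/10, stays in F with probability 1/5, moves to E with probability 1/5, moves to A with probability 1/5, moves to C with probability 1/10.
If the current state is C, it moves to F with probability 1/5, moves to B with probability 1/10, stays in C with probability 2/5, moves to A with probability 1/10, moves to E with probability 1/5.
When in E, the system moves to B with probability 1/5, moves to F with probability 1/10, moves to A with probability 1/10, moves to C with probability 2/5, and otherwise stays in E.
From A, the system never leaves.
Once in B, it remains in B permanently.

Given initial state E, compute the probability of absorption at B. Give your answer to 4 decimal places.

Let h(s) be the probability of absorption at B starting from transient state s. Then h(B) = 1 and h(A) = 0. By first-step analysis:
h(F) = 0.2·h(F) + 0.1·h(C) + 0.2·h(E) + 0.2·0 + 0.3·1
h(C) = 0.2·h(F) + 0.4·h(C) + 0.2·h(E) + 0.1·0 + 0.1·1
h(E) = 0.1·h(F) + 0.4·h(C) + 0.2·h(E) + 0.1·0 + 0.2·1
Solving: h(F) = 0.5985, h(C) = 0.5693, h(E) = 0.6095.
Starting from E, the probability is 0.6095.

0.6095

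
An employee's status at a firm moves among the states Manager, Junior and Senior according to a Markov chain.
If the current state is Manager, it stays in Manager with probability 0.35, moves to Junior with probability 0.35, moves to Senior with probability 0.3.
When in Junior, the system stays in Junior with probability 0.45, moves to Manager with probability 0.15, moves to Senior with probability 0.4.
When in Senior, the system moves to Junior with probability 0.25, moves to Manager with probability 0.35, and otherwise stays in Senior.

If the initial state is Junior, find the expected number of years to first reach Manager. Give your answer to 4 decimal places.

4.3478

Let t(s) be the expected number of years to first reach Manager from state s, with t(Manager) = 0. Conditioning on the first year:
t(Junior) = 1 + 0.45·t(Junior) + 0.4·t(Senior)
t(Senior) = 1 + 0.25·t(Junior) + 0.4·t(Senior)
Solving: t(Junior) = 4.3478, t(Senior) = 3.4783.
Expected years from Junior to Manager: 4.3478.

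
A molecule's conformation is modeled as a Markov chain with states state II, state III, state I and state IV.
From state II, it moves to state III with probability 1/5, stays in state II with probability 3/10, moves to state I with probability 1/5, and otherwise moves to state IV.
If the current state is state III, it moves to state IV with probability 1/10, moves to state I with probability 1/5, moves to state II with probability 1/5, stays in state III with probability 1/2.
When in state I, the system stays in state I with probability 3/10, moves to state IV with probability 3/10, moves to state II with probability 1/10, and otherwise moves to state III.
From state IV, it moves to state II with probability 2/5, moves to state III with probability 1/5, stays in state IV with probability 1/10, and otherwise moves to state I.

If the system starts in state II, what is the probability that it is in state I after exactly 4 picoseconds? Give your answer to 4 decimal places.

0.2449

Propagate the distribution vector 4 picoseconds from state II.
After 0 picoseconds: (1.0000, 0.0000, 0.0000, 0.0000)
After 1 picosecond: (0.3000, 0.2000, 0.2000, 0.3000)
After 2 picoseconds: (0.2700, 0.2800, 0.2500, 0.2000)
After 3 picoseconds: (0.2420, 0.3090, 0.2450, 0.2040)
After 4 picoseconds: (0.2405, 0.3172, 0.2449, 0.1974)
P(in state I after 4 picoseconds) = 0.2449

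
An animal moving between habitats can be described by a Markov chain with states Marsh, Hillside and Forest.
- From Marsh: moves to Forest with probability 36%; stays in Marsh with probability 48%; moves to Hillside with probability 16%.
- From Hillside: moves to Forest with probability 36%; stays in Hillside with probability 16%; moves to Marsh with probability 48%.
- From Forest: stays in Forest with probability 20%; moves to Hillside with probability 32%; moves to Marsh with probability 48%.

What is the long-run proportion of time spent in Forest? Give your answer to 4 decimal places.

Let the stationary distribution be π with π = πP and π_1 + π_2 + π_3 = 1.
π_1 = 0.48·π_1 + 0.48·π_2 + 0.48·π_3
π_2 = 0.16·π_1 + 0.16·π_2 + 0.32·π_3
Solving with the normalization constraint gives π = (0.4800, 0.2097, 0.3103).
So the stationary probability of Forest is 0.3103.

0.3103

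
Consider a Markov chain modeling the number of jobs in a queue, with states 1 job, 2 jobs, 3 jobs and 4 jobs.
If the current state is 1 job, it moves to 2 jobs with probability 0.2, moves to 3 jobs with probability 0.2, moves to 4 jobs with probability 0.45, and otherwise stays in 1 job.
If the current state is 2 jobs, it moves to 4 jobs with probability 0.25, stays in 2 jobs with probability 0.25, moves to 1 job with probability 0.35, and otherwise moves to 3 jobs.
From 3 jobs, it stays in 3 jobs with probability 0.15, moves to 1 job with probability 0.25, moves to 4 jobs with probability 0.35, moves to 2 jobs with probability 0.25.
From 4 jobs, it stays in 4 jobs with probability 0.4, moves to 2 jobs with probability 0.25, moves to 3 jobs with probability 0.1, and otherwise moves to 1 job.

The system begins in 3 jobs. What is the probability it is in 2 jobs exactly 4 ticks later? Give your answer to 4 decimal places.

Propagate the distribution vector 4 ticks from 3 jobs.
After 0 ticks: (0.0000, 0.0000, 1.0000, 0.0000)
After 1 tick: (0.2500, 0.2500, 0.1500, 0.3500)
After 2 ticks: (0.2500, 0.2375, 0.1450, 0.3675)
After 3 ticks: (0.2488, 0.2375, 0.1441, 0.3696)
After 4 ticks: (0.2489, 0.2376, 0.1440, 0.3696)
P(in 2 jobs after 4 ticks) = 0.2376

0.2376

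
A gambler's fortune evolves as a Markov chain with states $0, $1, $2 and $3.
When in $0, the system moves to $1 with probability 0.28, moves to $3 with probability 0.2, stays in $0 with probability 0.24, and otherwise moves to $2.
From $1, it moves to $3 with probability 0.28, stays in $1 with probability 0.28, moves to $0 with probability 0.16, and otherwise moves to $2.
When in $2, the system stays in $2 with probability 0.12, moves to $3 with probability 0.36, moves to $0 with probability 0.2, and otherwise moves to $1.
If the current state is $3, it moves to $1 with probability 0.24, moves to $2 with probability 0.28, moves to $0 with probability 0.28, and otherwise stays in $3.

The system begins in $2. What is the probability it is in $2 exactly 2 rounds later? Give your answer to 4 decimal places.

0.2608

Propagate the distribution vector 2 rounds from $2.
After 0 rounds: (0.0000, 0.0000, 1.0000, 0.0000)
After 1 round: (0.2000, 0.3200, 0.1200, 0.3600)
After 2 rounds: (0.2240, 0.2704, 0.2608, 0.2448)
P(in $2 after 2 rounds) = 0.2608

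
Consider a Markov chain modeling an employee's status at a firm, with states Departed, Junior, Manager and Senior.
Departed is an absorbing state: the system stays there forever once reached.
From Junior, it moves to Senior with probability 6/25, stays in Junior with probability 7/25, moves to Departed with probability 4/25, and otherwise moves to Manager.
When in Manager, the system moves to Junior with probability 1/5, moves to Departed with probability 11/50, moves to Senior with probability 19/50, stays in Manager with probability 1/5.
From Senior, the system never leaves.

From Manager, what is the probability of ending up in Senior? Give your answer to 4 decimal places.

0.6281

Let h(s) be the probability of absorption at Senior starting from transient state s. Then h(Senior) = 1 and h(Departed) = 0. By first-step analysis:
h(Junior) = 0.16·0 + 0.28·h(Junior) + 0.32·h(Manager) + 0.24·1
h(Manager) = 0.22·0 + 0.2·h(Junior) + 0.2·h(Manager) + 0.38·1
Solving: h(Junior) = 0.6125, h(Manager) = 0.6281.
Starting from Manager, the probability is 0.6281.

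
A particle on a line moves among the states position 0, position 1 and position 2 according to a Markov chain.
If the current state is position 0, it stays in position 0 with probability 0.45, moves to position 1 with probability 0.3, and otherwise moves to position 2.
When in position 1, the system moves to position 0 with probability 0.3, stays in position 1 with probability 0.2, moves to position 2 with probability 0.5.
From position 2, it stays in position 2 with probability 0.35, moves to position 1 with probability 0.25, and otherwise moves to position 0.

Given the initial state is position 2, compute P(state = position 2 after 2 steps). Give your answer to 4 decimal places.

Sum over the intermediate state after 1 step:
P = P(position 2→position 0)·P(position 0→position 2) + P(position 2→position 1)·P(position 1→position 2) + P(position 2→position 2)·P(position 2→position 2)
  = 0.4×0.25 + 0.25×0.5 + 0.35×0.35
  = 0.1000 + 0.1250 + 0.1225 = 0.3475

0.3475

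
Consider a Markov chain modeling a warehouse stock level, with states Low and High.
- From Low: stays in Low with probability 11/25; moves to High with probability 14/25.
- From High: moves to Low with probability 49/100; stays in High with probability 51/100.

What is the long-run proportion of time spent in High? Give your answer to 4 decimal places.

0.5333

Let the stationary distribution be π with π = πP and π_1 + π_2 = 1.
π_1 = 0.44·π_1 + 0.49·π_2
Solving with the normalization constraint gives π = (0.4667, 0.5333).
So the stationary probability of High is 0.5333.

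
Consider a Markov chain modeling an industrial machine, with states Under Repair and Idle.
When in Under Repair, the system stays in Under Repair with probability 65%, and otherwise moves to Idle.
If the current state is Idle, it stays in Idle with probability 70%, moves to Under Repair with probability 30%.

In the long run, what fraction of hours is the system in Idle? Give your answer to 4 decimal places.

0.5385

Let the stationary distribution be π with π = πP and π_1 + π_2 = 1.
π_1 = 0.65·π_1 + 0.3·π_2
Solving with the normalization constraint gives π = (0.4615, 0.5385).
So the stationary probability of Idle is 0.5385.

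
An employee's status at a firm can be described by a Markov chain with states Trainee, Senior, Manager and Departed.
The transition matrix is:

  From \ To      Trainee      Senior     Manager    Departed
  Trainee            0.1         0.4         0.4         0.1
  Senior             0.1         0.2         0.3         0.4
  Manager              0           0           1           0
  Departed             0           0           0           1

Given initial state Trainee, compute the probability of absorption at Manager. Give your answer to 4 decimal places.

Let h(s) be the probability of absorption at Manager starting from transient state s. Then h(Manager) = 1 and h(Departed) = 0. By first-step analysis:
h(Trainee) = 0.1·h(Trainee) + 0.4·h(Senior) + 0.4·1 + 0.1·0
h(Senior) = 0.1·h(Trainee) + 0.2·h(Senior) + 0.3·1 + 0.4·0
Solving: h(Trainee) = 0.6471, h(Senior) = 0.4559.
Starting from Trainee, the probability is 0.6471.

0.6471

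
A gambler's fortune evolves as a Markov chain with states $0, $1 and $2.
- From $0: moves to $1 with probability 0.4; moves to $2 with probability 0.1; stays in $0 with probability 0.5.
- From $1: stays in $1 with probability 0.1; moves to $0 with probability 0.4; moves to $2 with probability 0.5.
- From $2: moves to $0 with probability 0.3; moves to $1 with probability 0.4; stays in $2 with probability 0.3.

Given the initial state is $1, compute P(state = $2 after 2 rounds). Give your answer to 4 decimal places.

Sum over the intermediate state after 1 round:
P = P($1→$0)·P($0→$2) + P($1→$1)·P($1→$2) + P($1→$2)·P($2→$2)
  = 0.4×0.1 + 0.1×0.5 + 0.5×0.3
  = 0.0400 + 0.0500 + 0.1500 = 0.2400

0.2400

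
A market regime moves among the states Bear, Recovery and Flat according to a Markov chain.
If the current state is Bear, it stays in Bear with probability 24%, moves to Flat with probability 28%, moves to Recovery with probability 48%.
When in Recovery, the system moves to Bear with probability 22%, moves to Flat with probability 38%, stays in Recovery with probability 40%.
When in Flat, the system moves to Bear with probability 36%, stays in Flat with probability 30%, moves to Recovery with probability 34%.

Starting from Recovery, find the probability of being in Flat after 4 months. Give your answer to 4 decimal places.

0.3268

Propagate the distribution vector 4 months from Recovery.
After 0 months: (0.0000, 1.0000, 0.0000)
After 1 month: (0.2200, 0.4000, 0.3800)
After 2 months: (0.2776, 0.3948, 0.3276)
After 3 months: (0.2714, 0.4026, 0.3260)
After 4 months: (0.2711, 0.4022, 0.3268)
P(in Flat after 4 months) = 0.3268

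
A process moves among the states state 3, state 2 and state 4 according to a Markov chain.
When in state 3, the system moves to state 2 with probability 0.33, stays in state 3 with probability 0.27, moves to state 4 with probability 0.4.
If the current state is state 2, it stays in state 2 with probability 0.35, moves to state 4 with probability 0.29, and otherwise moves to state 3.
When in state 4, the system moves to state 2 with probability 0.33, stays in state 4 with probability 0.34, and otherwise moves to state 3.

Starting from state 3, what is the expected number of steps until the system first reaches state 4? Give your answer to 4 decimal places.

Let t(s) be the expected number of steps to first reach state 4 from state s, with t(state 4) = 0. Conditioning on the first step:
t(state 3) = 1 + 0.27·t(state 3) + 0.33·t(state 2)
t(state 2) = 1 + 0.36·t(state 3) + 0.35·t(state 2)
Solving: t(state 3) = 2.7551, t(state 2) = 3.0644.
Expected steps from state 3 to state 4: 2.7551.

2.7551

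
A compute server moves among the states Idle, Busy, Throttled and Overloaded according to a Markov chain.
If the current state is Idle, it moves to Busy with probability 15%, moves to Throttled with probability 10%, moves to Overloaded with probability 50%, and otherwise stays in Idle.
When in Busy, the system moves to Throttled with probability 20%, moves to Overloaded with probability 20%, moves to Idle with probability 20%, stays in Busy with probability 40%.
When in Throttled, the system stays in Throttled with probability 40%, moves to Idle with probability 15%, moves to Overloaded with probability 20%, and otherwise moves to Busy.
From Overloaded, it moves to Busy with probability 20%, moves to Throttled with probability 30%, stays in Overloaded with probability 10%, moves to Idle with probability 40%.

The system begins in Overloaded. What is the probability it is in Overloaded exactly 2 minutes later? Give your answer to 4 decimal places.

Propagate the distribution vector 2 minutes from Overloaded.
After 0 minutes: (0.0000, 0.0000, 0.0000, 1.0000)
After 1 minute: (0.4000, 0.2000, 0.3000, 0.1000)
After 2 minutes: (0.2250, 0.2350, 0.2300, 0.3100)
P(in Overloaded after 2 minutes) = 0.3100

0.3100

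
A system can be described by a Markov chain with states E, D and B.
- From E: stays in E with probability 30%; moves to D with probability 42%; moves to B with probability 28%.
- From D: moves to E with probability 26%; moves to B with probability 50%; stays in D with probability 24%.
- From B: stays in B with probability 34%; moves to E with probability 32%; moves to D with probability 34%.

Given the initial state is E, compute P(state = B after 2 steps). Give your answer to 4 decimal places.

0.3892

Sum over the intermediate state after 1 step:
P = P(E→E)·P(E→B) + P(E→D)·P(D→B) + P(E→B)·P(B→B)
  = 0.3×0.28 + 0.42×0.5 + 0.28×0.34
  = 0.0840 + 0.2100 + 0.0952 = 0.3892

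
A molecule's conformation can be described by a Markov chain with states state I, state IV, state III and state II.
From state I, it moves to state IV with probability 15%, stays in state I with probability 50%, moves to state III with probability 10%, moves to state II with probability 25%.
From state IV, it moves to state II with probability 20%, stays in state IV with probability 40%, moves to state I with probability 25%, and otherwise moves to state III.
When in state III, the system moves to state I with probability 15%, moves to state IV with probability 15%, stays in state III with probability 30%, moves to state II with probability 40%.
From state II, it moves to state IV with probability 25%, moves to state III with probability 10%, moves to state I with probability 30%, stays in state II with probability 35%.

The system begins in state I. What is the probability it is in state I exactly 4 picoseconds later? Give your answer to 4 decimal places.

0.3372

Propagate the distribution vector 4 picoseconds from state I.
After 0 picoseconds: (1.0000, 0.0000, 0.0000, 0.0000)
After 1 picosecond: (0.5000, 0.1500, 0.1000, 0.2500)
After 2 picoseconds: (0.3775, 0.2125, 0.1275, 0.2825)
After 3 picoseconds: (0.3458, 0.2314, 0.1361, 0.2868)
After 4 picoseconds: (0.3372, 0.2365, 0.1388, 0.2875)
P(in state I after 4 picoseconds) = 0.3372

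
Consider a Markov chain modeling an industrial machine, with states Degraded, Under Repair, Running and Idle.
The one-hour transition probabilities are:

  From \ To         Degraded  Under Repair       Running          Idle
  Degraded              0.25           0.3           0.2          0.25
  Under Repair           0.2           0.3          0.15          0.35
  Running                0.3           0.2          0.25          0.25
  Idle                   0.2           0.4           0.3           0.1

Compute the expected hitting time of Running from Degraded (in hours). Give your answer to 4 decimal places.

4.8000

Let t(s) be the expected number of hours to first reach Running from state s, with t(Running) = 0. Conditioning on the first hour:
t(Degraded) = 1 + 0.25·t(Degraded) + 0.3·t(Under Repair) + 0.25·t(Idle)
t(Under Repair) = 1 + 0.2·t(Degraded) + 0.3·t(Under Repair) + 0.35·t(Idle)
t(Idle) = 1 + 0.2·t(Degraded) + 0.4·t(Under Repair) + 0.1·t(Idle)
Solving: t(Degraded) = 4.8000, t(Under Repair) = 5.0000, t(Idle) = 4.4000.
Expected hours from Degraded to Running: 4.8000.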